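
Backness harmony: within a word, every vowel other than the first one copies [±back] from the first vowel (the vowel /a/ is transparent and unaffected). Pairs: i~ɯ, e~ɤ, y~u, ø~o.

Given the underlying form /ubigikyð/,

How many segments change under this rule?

3

/i/ harmonizes with /u/ ([+back]) → [ɯ]
/i/ harmonizes with /u/ ([+back]) → [ɯ]
/y/ harmonizes with /u/ ([+back]) → [u]
3 segments change.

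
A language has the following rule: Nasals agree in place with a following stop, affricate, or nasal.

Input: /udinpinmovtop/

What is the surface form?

[udimpimmovtop]

/n/ before /p/ (labial) → [m]
/n/ before /m/ (labial) → [m]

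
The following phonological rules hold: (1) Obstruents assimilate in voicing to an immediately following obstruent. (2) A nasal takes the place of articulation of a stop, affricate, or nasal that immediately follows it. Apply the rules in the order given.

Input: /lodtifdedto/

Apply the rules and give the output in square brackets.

Rule 1: /d/ before /t/ (voiceless) → [t]
Rule 1: /f/ before /d/ (voiced) → [v]
Rule 1: /d/ before /t/ (voiceless) → [t]
After rule 1: lottivdetto
Rule 2: no segment meets the rule's conditions; no change.

[lottivdetto]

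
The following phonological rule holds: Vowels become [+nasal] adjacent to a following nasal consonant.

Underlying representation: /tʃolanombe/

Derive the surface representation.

[tʃolãnõmbe]

/a/ before nasal /n/ → [ã]
/o/ before nasal /m/ → [õ]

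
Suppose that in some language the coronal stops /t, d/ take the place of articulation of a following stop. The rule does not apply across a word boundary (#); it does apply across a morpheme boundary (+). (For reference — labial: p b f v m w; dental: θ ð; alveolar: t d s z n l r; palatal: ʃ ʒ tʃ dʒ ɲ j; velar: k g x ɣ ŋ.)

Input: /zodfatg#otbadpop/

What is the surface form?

[zodfakg#opbabpop]

/t/ before /g/ (velar) → [k]
/t/ before /b/ (labial) → [p]
/d/ before /p/ (labial) → [b]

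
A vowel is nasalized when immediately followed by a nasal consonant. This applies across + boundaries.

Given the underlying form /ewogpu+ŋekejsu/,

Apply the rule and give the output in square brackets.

/u/ before nasal /ŋ/ → [ũ]

[ewogpũ+ŋekejsu]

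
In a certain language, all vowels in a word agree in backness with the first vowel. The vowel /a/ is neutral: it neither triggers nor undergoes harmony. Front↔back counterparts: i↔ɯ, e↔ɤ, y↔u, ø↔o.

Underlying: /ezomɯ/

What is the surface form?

[ezømi]

/o/ harmonizes with /e/ ([-back]) → [ø]
/ɯ/ harmonizes with /e/ ([-back]) → [i]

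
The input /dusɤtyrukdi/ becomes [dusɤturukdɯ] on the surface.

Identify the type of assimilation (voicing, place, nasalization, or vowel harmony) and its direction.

/y/→[u] /i/→[ɯ].
Vowels agree with the first vowel, so the harmony is progressive.

vowel harmony, progressive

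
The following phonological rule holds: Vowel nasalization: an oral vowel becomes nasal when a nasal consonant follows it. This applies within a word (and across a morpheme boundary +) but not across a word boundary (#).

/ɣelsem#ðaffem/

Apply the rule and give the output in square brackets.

/e/ before nasal /m/ → [ẽ]
/e/ before nasal /m/ → [ẽ]

[ɣelsẽm#ðaffẽm]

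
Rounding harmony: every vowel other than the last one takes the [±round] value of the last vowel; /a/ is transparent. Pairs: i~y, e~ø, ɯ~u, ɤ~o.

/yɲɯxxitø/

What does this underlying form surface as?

[yɲuxxytø]

/ɯ/ harmonizes with /ø/ ([+round]) → [u]
/i/ harmonizes with /ø/ ([+round]) → [y]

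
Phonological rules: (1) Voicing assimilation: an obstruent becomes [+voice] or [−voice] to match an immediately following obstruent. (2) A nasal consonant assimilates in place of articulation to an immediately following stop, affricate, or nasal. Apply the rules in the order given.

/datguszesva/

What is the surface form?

[dadguzzezva]

Rule 1: /t/ before /g/ (voiced) → [d]
Rule 1: /s/ before /z/ (voiced) → [z]
Rule 1: /s/ before /v/ (voiced) → [z]
After rule 1: dadguzzezva
Rule 2: no segment meets the rule's conditions; no change.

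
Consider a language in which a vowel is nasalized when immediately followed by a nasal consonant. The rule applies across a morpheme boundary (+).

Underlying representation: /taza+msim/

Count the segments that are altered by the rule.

2

/a/ before nasal /m/ → [ã]
/i/ before nasal /m/ → [ĩ]
2 segments change.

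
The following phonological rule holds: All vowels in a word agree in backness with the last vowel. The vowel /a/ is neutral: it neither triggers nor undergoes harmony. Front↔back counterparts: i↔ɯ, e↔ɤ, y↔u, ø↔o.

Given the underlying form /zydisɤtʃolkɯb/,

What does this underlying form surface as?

/y/ harmonizes with /ɯ/ ([+back]) → [u]
/i/ harmonizes with /ɯ/ ([+back]) → [ɯ]

[zudɯsɤtʃolkɯb]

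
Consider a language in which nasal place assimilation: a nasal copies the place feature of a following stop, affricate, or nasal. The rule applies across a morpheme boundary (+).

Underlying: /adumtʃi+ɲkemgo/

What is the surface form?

[aduɲtʃi+ŋkeŋgo]

/m/ before /tʃ/ (palatal) → [ɲ]
/ɲ/ before /k/ (velar) → [ŋ]
/m/ before /g/ (velar) → [ŋ]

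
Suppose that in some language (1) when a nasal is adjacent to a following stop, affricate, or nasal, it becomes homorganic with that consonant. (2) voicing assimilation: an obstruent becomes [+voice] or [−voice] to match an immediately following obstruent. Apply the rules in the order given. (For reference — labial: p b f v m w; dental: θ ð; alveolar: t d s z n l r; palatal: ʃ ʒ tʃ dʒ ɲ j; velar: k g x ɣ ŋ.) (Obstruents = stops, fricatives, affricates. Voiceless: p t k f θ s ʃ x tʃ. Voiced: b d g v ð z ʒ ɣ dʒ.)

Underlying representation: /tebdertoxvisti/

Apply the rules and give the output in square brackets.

[tebdertoɣvisti]

Rule 1: no segment meets the rule's conditions; no change.
After rule 1: tebdertoxvisti
Rule 2: /x/ before /v/ (voiced) → [ɣ]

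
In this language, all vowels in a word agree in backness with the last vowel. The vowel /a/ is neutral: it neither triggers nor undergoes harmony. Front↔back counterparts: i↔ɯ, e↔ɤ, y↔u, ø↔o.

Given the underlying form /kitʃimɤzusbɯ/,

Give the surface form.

/i/ harmonizes with /ɯ/ ([+back]) → [ɯ]
/i/ harmonizes with /ɯ/ ([+back]) → [ɯ]

[kɯtʃɯmɤzusbɯ]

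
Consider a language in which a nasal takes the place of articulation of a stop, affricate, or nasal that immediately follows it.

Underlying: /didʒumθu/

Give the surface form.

[didʒumθu]

no segment meets the rule's conditions; no change.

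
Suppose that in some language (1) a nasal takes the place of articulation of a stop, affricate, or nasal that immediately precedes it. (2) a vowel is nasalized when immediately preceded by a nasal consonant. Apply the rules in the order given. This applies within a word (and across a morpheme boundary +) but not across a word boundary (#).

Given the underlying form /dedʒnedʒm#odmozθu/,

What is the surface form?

Rule 1: /n/ after /dʒ/ (palatal) → [ɲ]
Rule 1: /m/ after /dʒ/ (palatal) → [ɲ]
Rule 1: /m/ after /d/ (alveolar) → [n]
After rule 1: dedʒɲedʒɲ#odnozθu
Rule 2: /e/ after nasal /ɲ/ → [ẽ]
Rule 2: /o/ after nasal /n/ → [õ]

[dedʒɲẽdʒɲ#odnõzθu]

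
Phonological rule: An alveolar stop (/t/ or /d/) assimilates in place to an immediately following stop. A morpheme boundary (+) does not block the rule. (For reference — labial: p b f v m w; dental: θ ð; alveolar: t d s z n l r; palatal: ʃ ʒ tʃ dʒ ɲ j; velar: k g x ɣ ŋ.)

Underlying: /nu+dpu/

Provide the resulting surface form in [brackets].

/d/ before /p/ (labial) → [b]

[nu+bpu]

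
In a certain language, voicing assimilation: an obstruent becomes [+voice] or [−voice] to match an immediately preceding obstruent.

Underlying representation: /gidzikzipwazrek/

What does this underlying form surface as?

/z/ after /k/ (voiceless) → [s]

[gidziksipwazrek]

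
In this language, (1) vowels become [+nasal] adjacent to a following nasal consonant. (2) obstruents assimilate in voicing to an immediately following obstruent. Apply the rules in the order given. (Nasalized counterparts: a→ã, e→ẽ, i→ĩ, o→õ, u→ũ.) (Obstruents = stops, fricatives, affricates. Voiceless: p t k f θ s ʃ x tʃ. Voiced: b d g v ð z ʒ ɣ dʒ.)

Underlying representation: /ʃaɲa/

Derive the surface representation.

[ʃãɲa]

Rule 1: /a/ before nasal /ɲ/ → [ã]
After rule 1: ʃãɲa
Rule 2: no segment meets the rule's conditions; no change.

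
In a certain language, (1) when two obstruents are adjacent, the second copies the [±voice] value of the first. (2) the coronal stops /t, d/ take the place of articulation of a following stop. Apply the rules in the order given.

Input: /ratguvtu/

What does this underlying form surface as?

[rakkuvdu]

Rule 1: /g/ after /t/ (voiceless) → [k]
Rule 1: /t/ after /v/ (voiced) → [d]
After rule 1: ratkuvdu
Rule 2: /t/ before /k/ (velar) → [k]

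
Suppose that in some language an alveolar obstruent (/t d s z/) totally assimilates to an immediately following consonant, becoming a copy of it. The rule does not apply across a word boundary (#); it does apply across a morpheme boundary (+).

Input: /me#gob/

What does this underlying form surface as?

[me#gob]

no segment meets the rule's conditions; no change.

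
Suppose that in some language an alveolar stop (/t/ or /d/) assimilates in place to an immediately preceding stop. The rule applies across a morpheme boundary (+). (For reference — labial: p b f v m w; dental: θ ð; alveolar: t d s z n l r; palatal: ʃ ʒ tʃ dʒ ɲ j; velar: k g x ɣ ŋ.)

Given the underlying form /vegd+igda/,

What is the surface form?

[vegg+igga]

/d/ after /g/ (velar) → [g]
/d/ after /g/ (velar) → [g]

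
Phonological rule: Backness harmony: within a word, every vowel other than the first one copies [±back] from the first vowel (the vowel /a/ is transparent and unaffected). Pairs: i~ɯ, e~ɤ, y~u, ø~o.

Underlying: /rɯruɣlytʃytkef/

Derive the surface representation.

[rɯruɣlutʃutkɤf]

/y/ harmonizes with /ɯ/ ([+back]) → [u]
/y/ harmonizes with /ɯ/ ([+back]) → [u]
/e/ harmonizes with /ɯ/ ([+back]) → [ɤ]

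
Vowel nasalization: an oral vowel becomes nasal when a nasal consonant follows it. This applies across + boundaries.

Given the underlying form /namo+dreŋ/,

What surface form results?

[nãmo+drẽŋ]

/a/ before nasal /m/ → [ã]
/e/ before nasal /ŋ/ → [ẽ]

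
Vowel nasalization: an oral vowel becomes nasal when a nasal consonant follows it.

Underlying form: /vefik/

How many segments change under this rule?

No segment meets the rule's conditions.

0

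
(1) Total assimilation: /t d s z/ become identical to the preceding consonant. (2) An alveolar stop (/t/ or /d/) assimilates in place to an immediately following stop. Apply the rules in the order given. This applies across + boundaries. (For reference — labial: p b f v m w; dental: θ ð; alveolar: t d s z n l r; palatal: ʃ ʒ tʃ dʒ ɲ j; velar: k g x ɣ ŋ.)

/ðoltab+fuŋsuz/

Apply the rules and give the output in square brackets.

[ðollab+fuŋŋuz]

Rule 1: /t/ after /l/ → [l] (total assimilation)
Rule 1: /s/ after /ŋ/ → [ŋ] (total assimilation)
After rule 1: ðollab+fuŋŋuz
Rule 2: no segment meets the rule's conditions; no change.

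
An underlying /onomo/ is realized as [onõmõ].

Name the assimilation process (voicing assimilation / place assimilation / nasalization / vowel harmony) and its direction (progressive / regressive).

nasalization, progressive

/o/→[õ] /o/→[õ].
Each target copies a feature from the preceding segment, so the direction is progressive.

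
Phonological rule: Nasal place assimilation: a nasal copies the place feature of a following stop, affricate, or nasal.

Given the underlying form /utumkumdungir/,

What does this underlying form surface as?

[utuŋkunduŋgir]

/m/ before /k/ (velar) → [ŋ]
/m/ before /d/ (alveolar) → [n]
/n/ before /g/ (velar) → [ŋ]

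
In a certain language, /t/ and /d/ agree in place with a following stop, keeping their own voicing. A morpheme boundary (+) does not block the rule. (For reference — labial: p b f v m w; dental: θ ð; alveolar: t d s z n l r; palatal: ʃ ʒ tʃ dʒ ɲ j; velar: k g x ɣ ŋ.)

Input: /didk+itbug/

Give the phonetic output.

/d/ before /k/ (velar) → [g]
/t/ before /b/ (labial) → [p]

[digk+ipbug]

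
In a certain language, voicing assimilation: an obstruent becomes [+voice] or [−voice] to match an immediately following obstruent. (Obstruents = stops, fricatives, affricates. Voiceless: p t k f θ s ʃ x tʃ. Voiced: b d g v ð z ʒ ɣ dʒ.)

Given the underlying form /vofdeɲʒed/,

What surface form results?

[vovdeɲʒed]

/f/ before /d/ (voiced) → [v]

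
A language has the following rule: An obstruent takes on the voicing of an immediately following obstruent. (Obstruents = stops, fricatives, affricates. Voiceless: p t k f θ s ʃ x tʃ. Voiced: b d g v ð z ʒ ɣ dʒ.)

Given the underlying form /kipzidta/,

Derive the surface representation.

/p/ before /z/ (voiced) → [b]
/d/ before /t/ (voiceless) → [t]

[kibzitta]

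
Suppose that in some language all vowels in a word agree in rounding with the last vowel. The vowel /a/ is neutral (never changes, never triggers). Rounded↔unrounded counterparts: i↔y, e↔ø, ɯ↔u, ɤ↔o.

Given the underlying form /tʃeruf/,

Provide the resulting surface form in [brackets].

/e/ harmonizes with /u/ ([+round]) → [ø]

[tʃøruf]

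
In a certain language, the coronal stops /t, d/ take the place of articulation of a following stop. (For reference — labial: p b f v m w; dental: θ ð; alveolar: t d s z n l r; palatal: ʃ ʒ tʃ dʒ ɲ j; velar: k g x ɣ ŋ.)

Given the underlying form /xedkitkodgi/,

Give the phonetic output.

/d/ before /k/ (velar) → [g]
/t/ before /k/ (velar) → [k]
/d/ before /g/ (velar) → [g]

[xegkikkoggi]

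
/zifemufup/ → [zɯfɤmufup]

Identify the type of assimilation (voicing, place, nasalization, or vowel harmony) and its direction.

vowel harmony, regressive

/i/→[ɯ] /e/→[ɤ].
Vowels agree with the last vowel, so the harmony is regressive.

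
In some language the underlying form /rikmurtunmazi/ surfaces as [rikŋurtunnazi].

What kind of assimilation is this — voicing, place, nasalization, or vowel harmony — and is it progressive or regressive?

place assimilation, progressive

/m/→[ŋ] /m/→[n].
Each target copies a feature from the preceding segment, so the direction is progressive.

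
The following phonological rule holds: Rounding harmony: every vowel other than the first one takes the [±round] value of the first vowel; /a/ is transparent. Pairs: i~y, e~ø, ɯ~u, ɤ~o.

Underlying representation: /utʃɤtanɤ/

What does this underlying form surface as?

[utʃotano]

/ɤ/ harmonizes with /u/ ([+round]) → [o]
/ɤ/ harmonizes with /u/ ([+round]) → [o]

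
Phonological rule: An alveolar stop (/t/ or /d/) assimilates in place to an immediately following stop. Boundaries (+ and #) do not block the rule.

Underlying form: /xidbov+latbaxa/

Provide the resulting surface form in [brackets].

/d/ before /b/ (labial) → [b]
/t/ before /b/ (labial) → [p]

[xibbov+lapbaxa]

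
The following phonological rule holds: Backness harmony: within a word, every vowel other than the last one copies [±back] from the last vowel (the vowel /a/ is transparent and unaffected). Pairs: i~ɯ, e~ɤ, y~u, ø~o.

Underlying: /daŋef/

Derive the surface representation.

no segment meets the rule's conditions; no change.

[daŋef]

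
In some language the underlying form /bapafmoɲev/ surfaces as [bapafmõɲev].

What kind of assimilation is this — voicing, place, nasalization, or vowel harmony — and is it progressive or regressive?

/o/→[õ].
Each target copies a feature from the following segment, so the direction is regressive.

nasalization, regressive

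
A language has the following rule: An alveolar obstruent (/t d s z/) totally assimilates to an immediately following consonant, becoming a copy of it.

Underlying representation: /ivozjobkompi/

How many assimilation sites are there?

1

/z/ before /j/ → [j] (total assimilation)
1 segment changes.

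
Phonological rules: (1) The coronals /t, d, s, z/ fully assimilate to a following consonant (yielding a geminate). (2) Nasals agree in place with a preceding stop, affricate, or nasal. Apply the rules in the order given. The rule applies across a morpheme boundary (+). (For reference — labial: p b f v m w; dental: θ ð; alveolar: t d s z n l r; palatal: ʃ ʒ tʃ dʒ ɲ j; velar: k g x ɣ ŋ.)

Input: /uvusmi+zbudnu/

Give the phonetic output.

[uvummi+bbunnu]

Rule 1: /s/ before /m/ → [m] (total assimilation)
Rule 1: /z/ before /b/ → [b] (total assimilation)
Rule 1: /d/ before /n/ → [n] (total assimilation)
After rule 1: uvummi+bbunnu
Rule 2: no segment meets the rule's conditions; no change.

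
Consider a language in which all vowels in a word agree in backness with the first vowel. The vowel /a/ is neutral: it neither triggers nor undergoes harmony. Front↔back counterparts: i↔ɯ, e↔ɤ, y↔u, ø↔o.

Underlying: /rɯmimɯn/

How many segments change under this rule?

1

/i/ harmonizes with /ɯ/ ([+back]) → [ɯ]
1 segment changes.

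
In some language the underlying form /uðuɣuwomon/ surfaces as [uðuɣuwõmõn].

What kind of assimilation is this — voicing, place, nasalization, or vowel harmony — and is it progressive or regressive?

/o/→[õ] /o/→[õ].
Each target copies a feature from the following segment, so the direction is regressive.

nasalization, regressive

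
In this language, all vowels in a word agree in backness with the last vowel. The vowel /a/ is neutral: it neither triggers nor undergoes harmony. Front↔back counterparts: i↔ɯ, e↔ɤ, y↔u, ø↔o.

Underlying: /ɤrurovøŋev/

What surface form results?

[eryrøvøŋev]

/ɤ/ harmonizes with /e/ ([-back]) → [e]
/u/ harmonizes with /e/ ([-back]) → [y]
/o/ harmonizes with /e/ ([-back]) → [ø]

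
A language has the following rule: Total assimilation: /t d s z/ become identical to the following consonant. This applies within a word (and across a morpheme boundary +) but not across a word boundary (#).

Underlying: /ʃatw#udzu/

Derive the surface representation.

[ʃaww#uzzu]

/t/ before /w/ → [w] (total assimilation)
/d/ before /z/ → [z] (total assimilation)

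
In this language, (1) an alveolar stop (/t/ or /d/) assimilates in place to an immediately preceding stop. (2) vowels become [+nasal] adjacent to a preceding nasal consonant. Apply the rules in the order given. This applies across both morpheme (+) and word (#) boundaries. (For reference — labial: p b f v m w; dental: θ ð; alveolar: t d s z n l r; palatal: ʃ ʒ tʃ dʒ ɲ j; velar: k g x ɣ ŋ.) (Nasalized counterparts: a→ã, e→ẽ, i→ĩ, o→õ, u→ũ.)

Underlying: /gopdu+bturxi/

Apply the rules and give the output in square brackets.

Rule 1: /d/ after /p/ (labial) → [b]
Rule 1: /t/ after /b/ (labial) → [p]
After rule 1: gopbu+bpurxi
Rule 2: no segment meets the rule's conditions; no change.

[gopbu+bpurxi]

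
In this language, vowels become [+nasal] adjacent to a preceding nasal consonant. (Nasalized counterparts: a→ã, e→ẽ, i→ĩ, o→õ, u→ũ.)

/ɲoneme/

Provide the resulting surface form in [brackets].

/o/ after nasal /ɲ/ → [õ]
/e/ after nasal /n/ → [ẽ]
/e/ after nasal /m/ → [ẽ]

[ɲõnẽmẽ]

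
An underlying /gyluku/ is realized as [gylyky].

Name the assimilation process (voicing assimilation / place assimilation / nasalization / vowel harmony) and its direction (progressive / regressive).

/u/→[y] /u/→[y].
Vowels agree with the first vowel, so the harmony is progressive.

vowel harmony, progressive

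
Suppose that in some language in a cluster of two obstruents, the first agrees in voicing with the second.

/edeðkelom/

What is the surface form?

[edeθkelom]

/ð/ before /k/ (voiceless) → [θ]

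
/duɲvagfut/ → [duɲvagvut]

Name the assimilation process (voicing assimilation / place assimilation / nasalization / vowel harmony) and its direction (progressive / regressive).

voicing assimilation, progressive

/f/→[v].
Each target copies a feature from the preceding segment, so the direction is progressive.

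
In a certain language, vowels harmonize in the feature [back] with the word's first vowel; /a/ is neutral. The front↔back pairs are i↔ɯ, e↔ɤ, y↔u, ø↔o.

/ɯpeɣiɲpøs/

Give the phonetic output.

/e/ harmonizes with /ɯ/ ([+back]) → [ɤ]
/i/ harmonizes with /ɯ/ ([+back]) → [ɯ]
/ø/ harmonizes with /ɯ/ ([+back]) → [o]

[ɯpɤɣɯɲpos]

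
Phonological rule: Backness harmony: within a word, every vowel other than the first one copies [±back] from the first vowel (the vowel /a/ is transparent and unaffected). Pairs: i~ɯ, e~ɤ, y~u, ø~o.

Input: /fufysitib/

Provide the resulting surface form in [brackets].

/y/ harmonizes with /u/ ([+back]) → [u]
/i/ harmonizes with /u/ ([+back]) → [ɯ]
/i/ harmonizes with /u/ ([+back]) → [ɯ]

[fufusɯtɯb]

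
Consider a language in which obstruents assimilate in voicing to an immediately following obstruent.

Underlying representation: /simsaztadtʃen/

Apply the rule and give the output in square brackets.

[simsastattʃen]

/z/ before /t/ (voiceless) → [s]
/d/ before /tʃ/ (voiceless) → [t]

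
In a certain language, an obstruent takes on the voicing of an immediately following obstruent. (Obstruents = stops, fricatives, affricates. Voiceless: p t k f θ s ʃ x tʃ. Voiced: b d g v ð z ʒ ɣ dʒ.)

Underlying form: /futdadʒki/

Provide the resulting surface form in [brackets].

[fuddatʃki]

/t/ before /d/ (voiced) → [d]
/dʒ/ before /k/ (voiceless) → [tʃ]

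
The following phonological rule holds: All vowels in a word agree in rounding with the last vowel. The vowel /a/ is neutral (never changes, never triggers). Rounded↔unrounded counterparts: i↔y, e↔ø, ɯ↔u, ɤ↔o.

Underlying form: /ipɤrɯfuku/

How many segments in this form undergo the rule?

3

/i/ harmonizes with /u/ ([+round]) → [y]
/ɤ/ harmonizes with /u/ ([+round]) → [o]
/ɯ/ harmonizes with /u/ ([+round]) → [u]
3 segments change.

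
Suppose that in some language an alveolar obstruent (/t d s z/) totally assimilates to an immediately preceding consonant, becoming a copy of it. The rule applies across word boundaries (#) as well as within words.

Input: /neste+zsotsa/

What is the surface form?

[nesse+zzotta]

/t/ after /s/ → [s] (total assimilation)
/s/ after /z/ → [z] (total assimilation)
/s/ after /t/ → [t] (total assimilation)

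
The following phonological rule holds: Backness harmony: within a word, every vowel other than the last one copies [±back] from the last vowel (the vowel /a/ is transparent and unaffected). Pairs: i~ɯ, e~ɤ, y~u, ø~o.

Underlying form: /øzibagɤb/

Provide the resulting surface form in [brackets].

[ozɯbagɤb]

/ø/ harmonizes with /ɤ/ ([+back]) → [o]
/i/ harmonizes with /ɤ/ ([+back]) → [ɯ]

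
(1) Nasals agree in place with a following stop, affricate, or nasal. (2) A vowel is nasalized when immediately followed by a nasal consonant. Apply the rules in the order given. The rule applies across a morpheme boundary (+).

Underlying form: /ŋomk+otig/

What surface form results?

Rule 1: /m/ before /k/ (velar) → [ŋ]
After rule 1: ŋoŋk+otig
Rule 2: /o/ before nasal /ŋ/ → [õ]

[ŋõŋk+otig]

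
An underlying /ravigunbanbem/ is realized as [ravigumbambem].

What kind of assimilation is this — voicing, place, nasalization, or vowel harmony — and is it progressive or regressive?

/n/→[m] /n/→[m].
Each target copies a feature from the following segment, so the direction is regressive.

place assimilation, regressive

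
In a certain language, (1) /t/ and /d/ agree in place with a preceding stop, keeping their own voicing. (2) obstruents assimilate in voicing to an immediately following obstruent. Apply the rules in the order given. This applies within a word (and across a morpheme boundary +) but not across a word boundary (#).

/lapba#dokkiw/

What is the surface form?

Rule 1: no segment meets the rule's conditions; no change.
After rule 1: lapba#dokkiw
Rule 2: /p/ before /b/ (voiced) → [b]

[labba#dokkiw]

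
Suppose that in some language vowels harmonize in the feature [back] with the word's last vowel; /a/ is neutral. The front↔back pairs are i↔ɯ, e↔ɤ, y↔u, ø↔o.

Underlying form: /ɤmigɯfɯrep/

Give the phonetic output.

[emigifirep]

/ɤ/ harmonizes with /e/ ([-back]) → [e]
/ɯ/ harmonizes with /e/ ([-back]) → [i]
/ɯ/ harmonizes with /e/ ([-back]) → [i]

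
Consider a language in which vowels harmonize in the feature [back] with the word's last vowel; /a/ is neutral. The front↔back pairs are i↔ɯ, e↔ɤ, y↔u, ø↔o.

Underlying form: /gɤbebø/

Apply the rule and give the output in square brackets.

[gebebø]

/ɤ/ harmonizes with /ø/ ([-back]) → [e]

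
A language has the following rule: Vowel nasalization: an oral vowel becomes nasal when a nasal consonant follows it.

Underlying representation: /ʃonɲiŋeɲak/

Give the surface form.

[ʃõnɲĩŋẽɲak]

/o/ before nasal /n/ → [õ]
/i/ before nasal /ŋ/ → [ĩ]
/e/ before nasal /ɲ/ → [ẽ]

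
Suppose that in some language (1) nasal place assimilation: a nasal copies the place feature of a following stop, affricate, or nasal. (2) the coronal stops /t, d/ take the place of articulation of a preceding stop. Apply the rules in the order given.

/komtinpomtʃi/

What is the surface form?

[kontimpoɲtʃi]

Rule 1: /m/ before /t/ (alveolar) → [n]
Rule 1: /n/ before /p/ (labial) → [m]
Rule 1: /m/ before /tʃ/ (palatal) → [ɲ]
After rule 1: kontimpoɲtʃi
Rule 2: no segment meets the rule's conditions; no change.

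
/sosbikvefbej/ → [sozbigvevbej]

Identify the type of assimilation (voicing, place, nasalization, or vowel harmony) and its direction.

voicing assimilation, regressive

/s/→[z] /k/→[g] /f/→[v].
Each target copies a feature from the following segment, so the direction is regressive.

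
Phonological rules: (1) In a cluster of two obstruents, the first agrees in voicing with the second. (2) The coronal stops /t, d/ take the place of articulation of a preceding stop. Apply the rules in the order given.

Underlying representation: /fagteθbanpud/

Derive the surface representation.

[fakkeðbanpud]

Rule 1: /g/ before /t/ (voiceless) → [k]
Rule 1: /θ/ before /b/ (voiced) → [ð]
After rule 1: fakteðbanpud
Rule 2: /t/ after /k/ (velar) → [k]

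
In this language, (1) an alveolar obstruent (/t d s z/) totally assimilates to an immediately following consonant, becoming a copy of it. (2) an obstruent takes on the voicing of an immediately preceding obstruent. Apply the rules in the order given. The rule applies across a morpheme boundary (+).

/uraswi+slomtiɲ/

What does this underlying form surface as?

[urawwi+llomtiɲ]

Rule 1: /s/ before /w/ → [w] (total assimilation)
Rule 1: /s/ before /l/ → [l] (total assimilation)
After rule 1: urawwi+llomtiɲ
Rule 2: no segment meets the rule's conditions; no change.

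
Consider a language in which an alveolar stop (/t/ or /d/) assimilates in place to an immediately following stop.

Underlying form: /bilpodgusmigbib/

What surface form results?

/d/ before /g/ (velar) → [g]

[bilpoggusmigbib]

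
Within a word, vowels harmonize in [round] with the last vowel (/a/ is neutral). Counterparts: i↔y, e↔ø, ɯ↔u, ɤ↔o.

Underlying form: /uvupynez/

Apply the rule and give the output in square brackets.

/u/ harmonizes with /e/ ([-round]) → [ɯ]
/u/ harmonizes with /e/ ([-round]) → [ɯ]
/y/ harmonizes with /e/ ([-round]) → [i]

[ɯvɯpinez]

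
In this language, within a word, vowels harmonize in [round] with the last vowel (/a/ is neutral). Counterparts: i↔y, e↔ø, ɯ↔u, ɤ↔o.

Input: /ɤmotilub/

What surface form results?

[omotylub]

/ɤ/ harmonizes with /u/ ([+round]) → [o]
/i/ harmonizes with /u/ ([+round]) → [y]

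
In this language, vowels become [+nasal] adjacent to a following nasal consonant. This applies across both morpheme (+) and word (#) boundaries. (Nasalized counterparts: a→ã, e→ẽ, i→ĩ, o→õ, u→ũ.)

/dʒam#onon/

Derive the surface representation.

[dʒãm#õnõn]

/a/ before nasal /m/ → [ã]
/o/ before nasal /n/ → [õ]
/o/ before nasal /n/ → [õ]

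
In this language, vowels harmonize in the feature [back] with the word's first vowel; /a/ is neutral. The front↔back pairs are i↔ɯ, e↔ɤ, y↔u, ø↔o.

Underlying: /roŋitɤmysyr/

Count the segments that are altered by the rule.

3

/i/ harmonizes with /o/ ([+back]) → [ɯ]
/y/ harmonizes with /o/ ([+back]) → [u]
/y/ harmonizes with /o/ ([+back]) → [u]
3 segments change.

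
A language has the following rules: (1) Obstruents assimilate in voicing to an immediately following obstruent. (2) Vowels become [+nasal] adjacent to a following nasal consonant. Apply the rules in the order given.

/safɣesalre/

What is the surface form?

[savɣesalre]

Rule 1: /f/ before /ɣ/ (voiced) → [v]
After rule 1: savɣesalre
Rule 2: no segment meets the rule's conditions; no change.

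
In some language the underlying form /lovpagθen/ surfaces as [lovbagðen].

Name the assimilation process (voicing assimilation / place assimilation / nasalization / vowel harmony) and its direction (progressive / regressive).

/p/→[b] /θ/→[ð].
Each target copies a feature from the preceding segment, so the direction is progressive.

voicing assimilation, progressive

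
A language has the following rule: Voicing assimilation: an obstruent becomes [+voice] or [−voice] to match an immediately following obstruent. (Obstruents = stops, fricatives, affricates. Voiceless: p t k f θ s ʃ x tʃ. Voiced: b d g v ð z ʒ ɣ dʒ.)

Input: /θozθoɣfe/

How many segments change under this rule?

/z/ before /θ/ (voiceless) → [s]
/ɣ/ before /f/ (voiceless) → [x]
2 segments change.

2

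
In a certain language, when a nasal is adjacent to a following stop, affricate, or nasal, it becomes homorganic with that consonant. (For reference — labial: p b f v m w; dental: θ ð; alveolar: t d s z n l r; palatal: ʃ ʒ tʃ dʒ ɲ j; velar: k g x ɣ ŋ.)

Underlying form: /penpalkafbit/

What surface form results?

/n/ before /p/ (labial) → [m]

[pempalkafbit]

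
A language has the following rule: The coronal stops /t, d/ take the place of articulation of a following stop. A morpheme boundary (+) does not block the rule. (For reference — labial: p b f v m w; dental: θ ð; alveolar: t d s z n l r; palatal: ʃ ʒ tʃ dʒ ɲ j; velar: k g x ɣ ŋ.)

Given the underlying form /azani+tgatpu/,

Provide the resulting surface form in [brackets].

[azani+kgappu]

/t/ before /g/ (velar) → [k]
/t/ before /p/ (labial) → [p]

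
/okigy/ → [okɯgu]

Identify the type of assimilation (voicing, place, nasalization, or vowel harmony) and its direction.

vowel harmony, progressive

/i/→[ɯ] /y/→[u].
Vowels agree with the first vowel, so the harmony is progressive.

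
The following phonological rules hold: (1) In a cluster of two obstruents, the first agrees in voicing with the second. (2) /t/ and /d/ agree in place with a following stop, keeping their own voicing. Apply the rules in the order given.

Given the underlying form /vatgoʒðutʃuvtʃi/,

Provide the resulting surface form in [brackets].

Rule 1: /t/ before /g/ (voiced) → [d]
Rule 1: /v/ before /tʃ/ (voiceless) → [f]
After rule 1: vadgoʒðutʃuftʃi
Rule 2: /d/ before /g/ (velar) → [g]

[vaggoʒðutʃuftʃi]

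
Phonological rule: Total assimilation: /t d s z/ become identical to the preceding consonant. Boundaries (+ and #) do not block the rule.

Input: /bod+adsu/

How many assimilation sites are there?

1

/s/ after /d/ → [d] (total assimilation)
1 segment changes.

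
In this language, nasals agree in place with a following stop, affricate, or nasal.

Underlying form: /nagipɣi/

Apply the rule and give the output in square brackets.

[nagipɣi]

no segment meets the rule's conditions; no change.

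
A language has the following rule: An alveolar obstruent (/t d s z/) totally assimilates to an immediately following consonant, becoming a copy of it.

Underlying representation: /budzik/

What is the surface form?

[buzzik]

/d/ before /z/ → [z] (total assimilation)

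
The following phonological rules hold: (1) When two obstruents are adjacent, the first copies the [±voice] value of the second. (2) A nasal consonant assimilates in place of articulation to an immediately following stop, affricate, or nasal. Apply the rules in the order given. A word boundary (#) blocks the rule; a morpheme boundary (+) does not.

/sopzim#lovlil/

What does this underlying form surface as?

[sobzim#lovlil]

Rule 1: /p/ before /z/ (voiced) → [b]
After rule 1: sobzim#lovlil
Rule 2: no segment meets the rule's conditions; no change.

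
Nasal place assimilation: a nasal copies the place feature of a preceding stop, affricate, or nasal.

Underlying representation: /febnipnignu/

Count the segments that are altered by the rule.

3

/n/ after /b/ (labial) → [m]
/n/ after /p/ (labial) → [m]
/n/ after /g/ (velar) → [ŋ]
3 segments change.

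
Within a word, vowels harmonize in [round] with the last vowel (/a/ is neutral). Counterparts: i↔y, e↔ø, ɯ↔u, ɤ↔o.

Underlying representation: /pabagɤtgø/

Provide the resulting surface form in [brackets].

[pabagotgø]

/ɤ/ harmonizes with /ø/ ([+round]) → [o]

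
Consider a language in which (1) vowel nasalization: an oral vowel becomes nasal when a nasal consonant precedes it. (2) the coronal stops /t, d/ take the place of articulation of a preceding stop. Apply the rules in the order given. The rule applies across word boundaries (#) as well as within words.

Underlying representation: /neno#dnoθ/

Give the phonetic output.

Rule 1: /e/ after nasal /n/ → [ẽ]
Rule 1: /o/ after nasal /n/ → [õ]
Rule 1: /o/ after nasal /n/ → [õ]
After rule 1: nẽnõ#dnõθ
Rule 2: no segment meets the rule's conditions; no change.

[nẽnõ#dnõθ]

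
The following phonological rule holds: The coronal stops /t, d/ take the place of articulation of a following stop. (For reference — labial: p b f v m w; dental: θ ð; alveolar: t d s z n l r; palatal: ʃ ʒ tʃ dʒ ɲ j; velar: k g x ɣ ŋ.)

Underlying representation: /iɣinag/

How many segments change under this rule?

0

No segment meets the rule's conditions.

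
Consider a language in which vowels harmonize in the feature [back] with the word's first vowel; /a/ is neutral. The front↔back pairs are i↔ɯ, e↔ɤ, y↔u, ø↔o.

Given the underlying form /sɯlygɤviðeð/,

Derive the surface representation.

[sɯlugɤvɯðɤð]

/y/ harmonizes with /ɯ/ ([+back]) → [u]
/i/ harmonizes with /ɯ/ ([+back]) → [ɯ]
/e/ harmonizes with /ɯ/ ([+back]) → [ɤ]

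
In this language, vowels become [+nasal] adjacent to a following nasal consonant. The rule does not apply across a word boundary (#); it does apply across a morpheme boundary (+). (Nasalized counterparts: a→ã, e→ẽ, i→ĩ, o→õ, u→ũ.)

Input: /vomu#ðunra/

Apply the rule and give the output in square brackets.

[võmu#ðũnra]

/o/ before nasal /m/ → [õ]
/u/ before nasal /n/ → [ũ]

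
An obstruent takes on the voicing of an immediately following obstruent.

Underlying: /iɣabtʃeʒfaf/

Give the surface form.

[iɣaptʃeʃfaf]

/b/ before /tʃ/ (voiceless) → [p]
/ʒ/ before /f/ (voiceless) → [ʃ]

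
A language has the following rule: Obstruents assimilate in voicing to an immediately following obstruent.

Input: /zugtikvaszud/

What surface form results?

/g/ before /t/ (voiceless) → [k]
/k/ before /v/ (voiced) → [g]
/s/ before /z/ (voiced) → [z]

[zuktigvazzud]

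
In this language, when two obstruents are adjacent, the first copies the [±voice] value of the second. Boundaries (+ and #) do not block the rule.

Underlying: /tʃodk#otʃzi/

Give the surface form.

[tʃotk#odʒzi]

/d/ before /k/ (voiceless) → [t]
/tʃ/ before /z/ (voiced) → [dʒ]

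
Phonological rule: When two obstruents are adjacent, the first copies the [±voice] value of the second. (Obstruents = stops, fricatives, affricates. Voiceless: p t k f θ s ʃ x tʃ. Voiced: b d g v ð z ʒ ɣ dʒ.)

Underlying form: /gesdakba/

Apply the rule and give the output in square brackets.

[gezdagba]

/s/ before /d/ (voiced) → [z]
/k/ before /b/ (voiced) → [g]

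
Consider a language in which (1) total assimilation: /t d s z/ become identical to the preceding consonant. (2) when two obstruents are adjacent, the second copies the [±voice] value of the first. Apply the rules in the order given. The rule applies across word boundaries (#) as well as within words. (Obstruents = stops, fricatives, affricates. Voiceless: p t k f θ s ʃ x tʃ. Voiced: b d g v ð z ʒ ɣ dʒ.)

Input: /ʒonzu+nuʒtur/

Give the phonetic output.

Rule 1: /z/ after /n/ → [n] (total assimilation)
Rule 1: /t/ after /ʒ/ → [ʒ] (total assimilation)
After rule 1: ʒonnu+nuʒʒur
Rule 2: no segment meets the rule's conditions; no change.

[ʒonnu+nuʒʒur]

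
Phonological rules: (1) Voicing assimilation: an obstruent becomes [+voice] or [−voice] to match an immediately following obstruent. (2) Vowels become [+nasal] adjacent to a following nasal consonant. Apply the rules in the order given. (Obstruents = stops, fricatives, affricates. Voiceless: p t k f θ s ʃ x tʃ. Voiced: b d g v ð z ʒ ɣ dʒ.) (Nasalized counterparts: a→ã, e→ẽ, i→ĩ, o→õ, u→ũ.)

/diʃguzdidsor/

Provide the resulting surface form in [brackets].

[diʒguzditsor]

Rule 1: /ʃ/ before /g/ (voiced) → [ʒ]
Rule 1: /d/ before /s/ (voiceless) → [t]
After rule 1: diʒguzditsor
Rule 2: no segment meets the rule's conditions; no change.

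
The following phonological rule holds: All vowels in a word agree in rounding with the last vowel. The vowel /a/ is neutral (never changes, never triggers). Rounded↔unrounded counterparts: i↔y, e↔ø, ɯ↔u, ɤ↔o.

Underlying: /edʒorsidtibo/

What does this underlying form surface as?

/e/ harmonizes with /o/ ([+round]) → [ø]
/i/ harmonizes with /o/ ([+round]) → [y]
/i/ harmonizes with /o/ ([+round]) → [y]

[ødʒorsydtybo]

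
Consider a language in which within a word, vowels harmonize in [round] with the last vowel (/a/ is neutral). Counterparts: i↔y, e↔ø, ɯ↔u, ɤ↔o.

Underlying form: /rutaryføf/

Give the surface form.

[rutaryføf]

no segment meets the rule's conditions; no change.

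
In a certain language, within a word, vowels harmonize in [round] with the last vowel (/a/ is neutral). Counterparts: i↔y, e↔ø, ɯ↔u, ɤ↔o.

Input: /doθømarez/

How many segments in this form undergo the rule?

/o/ harmonizes with /e/ ([-round]) → [ɤ]
/ø/ harmonizes with /e/ ([-round]) → [e]
2 segments change.

2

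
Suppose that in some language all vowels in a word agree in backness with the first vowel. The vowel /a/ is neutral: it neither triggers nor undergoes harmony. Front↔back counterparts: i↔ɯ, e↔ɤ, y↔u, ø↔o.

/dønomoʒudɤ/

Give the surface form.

[dønømøʒyde]

/o/ harmonizes with /ø/ ([-back]) → [ø]
/o/ harmonizes with /ø/ ([-back]) → [ø]
/u/ harmonizes with /ø/ ([-back]) → [y]
/ɤ/ harmonizes with /ø/ ([-back]) → [e]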